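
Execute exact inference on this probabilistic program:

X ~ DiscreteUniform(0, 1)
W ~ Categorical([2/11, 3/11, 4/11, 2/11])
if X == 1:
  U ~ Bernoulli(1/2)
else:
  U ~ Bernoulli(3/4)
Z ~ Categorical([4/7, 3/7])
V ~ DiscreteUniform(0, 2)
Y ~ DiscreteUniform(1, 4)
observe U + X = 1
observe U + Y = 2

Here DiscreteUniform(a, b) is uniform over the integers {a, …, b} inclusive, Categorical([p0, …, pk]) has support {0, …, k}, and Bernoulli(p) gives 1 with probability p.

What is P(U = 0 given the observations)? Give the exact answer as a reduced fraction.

Enumerate traces; 48 have nonzero weight after conditioning:
  (X=0, W=0, U=1, Z=0, V=0, Y=1) weight 1/308
  (X=0, W=0, U=1, Z=0, V=1, Y=1) weight 1/308
  (X=0, W=0, U=1, Z=0, V=2, Y=1) weight 1/308
  (X=0, W=0, U=1, Z=1, V=0, Y=1) weight 3/1232
  (X=0, W=0, U=1, Z=1, V=1, Y=1) weight 3/1232
  (X=0, W=0, U=1, Z=1, V=2, Y=1) weight 3/1232
  (X=0, W=1, U=1, Z=0, V=0, Y=1) weight 3/616
  (X=0, W=1, U=1, Z=0, V=1, Y=1) weight 3/616
  (X=1, W=0, U=0, Z=0, V=0, Y=2) weight 1/462
  … 39 more
Group by U:
  weight(U=0) = 1/16
  weight(U=1) = 3/32
Total weight = 1/16 + 3/32 = 5/32
P(U=0 | obs) = 1/16 / 5/32 = 2/5
P(U=1 | obs) = 3/32 / 5/32 = 3/5

P(U = 0 | obs) = 2/5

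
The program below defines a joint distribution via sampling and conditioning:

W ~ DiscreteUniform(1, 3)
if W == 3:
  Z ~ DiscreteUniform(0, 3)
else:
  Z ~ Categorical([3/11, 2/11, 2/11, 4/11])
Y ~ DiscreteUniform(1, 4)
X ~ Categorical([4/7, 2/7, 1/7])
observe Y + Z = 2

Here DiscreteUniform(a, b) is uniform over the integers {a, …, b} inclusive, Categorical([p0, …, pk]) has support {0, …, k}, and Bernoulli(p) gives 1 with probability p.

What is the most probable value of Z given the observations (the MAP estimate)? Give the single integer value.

argmax_v P(Z = v | obs) = 0

Enumerate traces; 18 have nonzero weight after conditioning:
  (W=1, Z=0, Y=2, X=0) weight 1/77
  (W=1, Z=0, Y=2, X=1) weight 1/154
  (W=1, Z=0, Y=2, X=2) weight 1/308
  (W=1, Z=1, Y=1, X=0) weight 2/231
  (W=1, Z=1, Y=1, X=1) weight 1/231
  (W=1, Z=1, Y=1, X=2) weight 1/462
  (W=2, Z=0, Y=2, X=0) weight 1/77
  (W=2, Z=0, Y=2, X=1) weight 1/154
  … 10 more
Group by Z:
  weight(Z=0) = 35/528
  weight(Z=1) = 9/176
Total weight = 35/528 + 9/176 = 31/264
P(Z=0 | obs) = 35/528 / 31/264 = 35/62
P(Z=1 | obs) = 9/176 / 31/264 = 27/62
argmax = 0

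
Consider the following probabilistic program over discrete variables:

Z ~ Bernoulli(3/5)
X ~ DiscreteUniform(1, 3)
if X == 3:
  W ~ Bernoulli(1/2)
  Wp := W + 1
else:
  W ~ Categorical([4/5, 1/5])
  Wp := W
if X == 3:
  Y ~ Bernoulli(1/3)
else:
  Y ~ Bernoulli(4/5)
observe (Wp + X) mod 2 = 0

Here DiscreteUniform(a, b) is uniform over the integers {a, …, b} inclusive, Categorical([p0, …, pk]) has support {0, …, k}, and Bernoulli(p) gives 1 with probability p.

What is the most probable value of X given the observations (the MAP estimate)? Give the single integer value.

Enumerate traces; 12 have nonzero weight after conditioning:
  (Z=0, X=1, W=1, Y=0) weight 2/375
  (Z=0, X=1, W=1, Y=1) weight 8/375
  (Z=0, X=2, W=0, Y=0) weight 8/375
  (Z=0, X=2, W=0, Y=1) weight 32/375
  (Z=0, X=3, W=0, Y=0) weight 2/45
  (Z=0, X=3, W=0, Y=1) weight 1/45
  (Z=1, X=1, W=1, Y=0) weight 1/125
  (Z=1, X=1, W=1, Y=1) weight 4/125
  … 4 more
Group by X:
  weight(X=1) = 1/15
  weight(X=2) = 4/15
  weight(X=3) = 1/6
Total weight = 1/15 + 4/15 + 1/6 = 1/2
P(X=1 | obs) = 1/15 / 1/2 = 2/15
P(X=2 | obs) = 4/15 / 1/2 = 8/15
P(X=3 | obs) = 1/6 / 1/2 = 1/3
argmax = 2

argmax_v P(X = v | obs) = 2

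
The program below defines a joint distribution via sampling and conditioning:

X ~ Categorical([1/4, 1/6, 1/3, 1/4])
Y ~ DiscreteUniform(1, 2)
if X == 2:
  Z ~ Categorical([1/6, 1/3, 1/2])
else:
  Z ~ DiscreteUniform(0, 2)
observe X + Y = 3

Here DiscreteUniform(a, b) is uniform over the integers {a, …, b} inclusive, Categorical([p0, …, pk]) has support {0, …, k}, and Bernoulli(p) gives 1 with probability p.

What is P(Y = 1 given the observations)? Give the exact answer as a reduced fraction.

P(Y = 1 | obs) = 2/3

Enumerate traces; 6 have nonzero weight after conditioning:
  (X=1, Y=2, Z=0) weight 1/36
  (X=1, Y=2, Z=1) weight 1/36
  (X=1, Y=2, Z=2) weight 1/36
  (X=2, Y=1, Z=0) weight 1/36
  (X=2, Y=1, Z=1) weight 1/18
  (X=2, Y=1, Z=2) weight 1/12
Group by Y:
  weight(Y=1) = 1/6
  weight(Y=2) = 1/12
Total weight = 1/6 + 1/12 = 1/4
P(Y=1 | obs) = 1/6 / 1/4 = 2/3
P(Y=2 | obs) = 1/12 / 1/4 = 1/3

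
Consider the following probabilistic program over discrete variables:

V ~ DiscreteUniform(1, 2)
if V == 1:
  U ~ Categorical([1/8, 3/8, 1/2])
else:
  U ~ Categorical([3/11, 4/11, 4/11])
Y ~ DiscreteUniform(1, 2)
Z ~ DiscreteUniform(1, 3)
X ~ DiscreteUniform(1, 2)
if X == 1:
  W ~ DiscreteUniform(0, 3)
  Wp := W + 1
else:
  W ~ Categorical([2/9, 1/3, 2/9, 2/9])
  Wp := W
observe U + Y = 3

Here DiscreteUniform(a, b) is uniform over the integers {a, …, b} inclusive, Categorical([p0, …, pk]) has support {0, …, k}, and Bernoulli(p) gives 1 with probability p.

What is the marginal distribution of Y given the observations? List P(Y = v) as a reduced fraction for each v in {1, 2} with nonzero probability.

Enumerate traces; 96 have nonzero weight after conditioning:
  (V=1, U=1, Y=2, Z=1, X=1, W=0) weight 1/256
  (V=1, U=1, Y=2, Z=1, X=1, W=1) weight 1/256
  (V=1, U=1, Y=2, Z=1, X=1, W=2) weight 1/256
  (V=1, U=1, Y=2, Z=1, X=1, W=3) weight 1/256
  (V=1, U=1, Y=2, Z=1, X=2, W=0) weight 1/288
  (V=1, U=1, Y=2, Z=1, X=2, W=1) weight 1/192
  (V=1, U=1, Y=2, Z=1, X=2, W=2) weight 1/288
  (V=1, U=1, Y=2, Z=1, X=2, W=3) weight 1/288
  (V=1, U=2, Y=1, Z=1, X=1, W=0) weight 1/192
  … 87 more
Group by Y:
  weight(Y=1) = 19/88
  weight(Y=2) = 65/352
Total weight = 19/88 + 65/352 = 141/352
P(Y=1 | obs) = 19/88 / 141/352 = 76/141
P(Y=2 | obs) = 65/352 / 141/352 = 65/141

P(Y=1) = 76/141, P(Y=2) = 65/141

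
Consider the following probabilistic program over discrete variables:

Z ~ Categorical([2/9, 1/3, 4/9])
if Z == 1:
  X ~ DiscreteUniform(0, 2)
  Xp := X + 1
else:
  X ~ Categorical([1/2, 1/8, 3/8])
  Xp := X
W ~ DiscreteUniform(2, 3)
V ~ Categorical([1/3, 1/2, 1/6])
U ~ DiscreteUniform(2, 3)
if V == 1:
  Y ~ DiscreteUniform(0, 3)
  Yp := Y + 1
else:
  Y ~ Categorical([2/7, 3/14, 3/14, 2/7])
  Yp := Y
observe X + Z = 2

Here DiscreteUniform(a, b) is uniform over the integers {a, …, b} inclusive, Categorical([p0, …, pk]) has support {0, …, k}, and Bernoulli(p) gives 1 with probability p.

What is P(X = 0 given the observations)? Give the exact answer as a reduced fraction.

Enumerate traces; 144 have nonzero weight after conditioning:
  (Z=0, X=2, W=2, V=0, U=2, Y=0) weight 1/504
  (Z=0, X=2, W=2, V=0, U=2, Y=1) weight 1/672
  (Z=0, X=2, W=2, V=0, U=2, Y=2) weight 1/672
  (Z=0, X=2, W=2, V=0, U=2, Y=3) weight 1/504
  (Z=0, X=2, W=2, V=0, U=3, Y=0) weight 1/504
  (Z=0, X=2, W=2, V=0, U=3, Y=1) weight 1/672
  (Z=0, X=2, W=2, V=0, U=3, Y=2) weight 1/672
  (Z=0, X=2, W=2, V=0, U=3, Y=3) weight 1/504
  (Z=1, X=1, W=2, V=0, U=2, Y=0) weight 1/378
  (Z=2, X=0, W=2, V=0, U=2, Y=0) weight 1/189
  … 134 more
Group by X:
  weight(X=0) = 2/9
  weight(X=1) = 1/9
  weight(X=2) = 1/12
Total weight = 2/9 + 1/9 + 1/12 = 5/12
P(X=0 | obs) = 2/9 / 5/12 = 8/15
P(X=1 | obs) = 1/9 / 5/12 = 4/15
P(X=2 | obs) = 1/12 / 5/12 = 1/5

P(X = 0 | obs) = 8/15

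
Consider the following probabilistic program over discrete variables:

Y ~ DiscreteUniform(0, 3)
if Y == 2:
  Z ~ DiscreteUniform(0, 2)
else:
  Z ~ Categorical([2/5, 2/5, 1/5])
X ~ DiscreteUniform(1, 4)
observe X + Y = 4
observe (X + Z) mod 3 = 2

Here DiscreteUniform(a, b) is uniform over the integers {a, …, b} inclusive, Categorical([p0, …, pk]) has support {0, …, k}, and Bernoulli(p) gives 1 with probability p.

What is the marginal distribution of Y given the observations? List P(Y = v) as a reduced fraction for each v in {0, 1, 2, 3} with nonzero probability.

Enumerate traces; 4 have nonzero weight after conditioning:
  (Y=0, Z=1, X=4) weight 1/40
  (Y=1, Z=2, X=3) weight 1/80
  (Y=2, Z=0, X=2) weight 1/48
  (Y=3, Z=1, X=1) weight 1/40
Group by Y:
  weight(Y=0) = 1/40
  weight(Y=1) = 1/80
  weight(Y=2) = 1/48
  weight(Y=3) = 1/40
Total weight = 1/40 + 1/80 + 1/48 + 1/40 = 1/12
P(Y=0 | obs) = 1/40 / 1/12 = 3/10
P(Y=1 | obs) = 1/80 / 1/12 = 3/20
P(Y=2 | obs) = 1/48 / 1/12 = 1/4
P(Y=3 | obs) = 1/40 / 1/12 = 3/10

P(Y=0) = 3/10, P(Y=1) = 3/20, P(Y=2) = 1/4, P(Y=3) = 3/10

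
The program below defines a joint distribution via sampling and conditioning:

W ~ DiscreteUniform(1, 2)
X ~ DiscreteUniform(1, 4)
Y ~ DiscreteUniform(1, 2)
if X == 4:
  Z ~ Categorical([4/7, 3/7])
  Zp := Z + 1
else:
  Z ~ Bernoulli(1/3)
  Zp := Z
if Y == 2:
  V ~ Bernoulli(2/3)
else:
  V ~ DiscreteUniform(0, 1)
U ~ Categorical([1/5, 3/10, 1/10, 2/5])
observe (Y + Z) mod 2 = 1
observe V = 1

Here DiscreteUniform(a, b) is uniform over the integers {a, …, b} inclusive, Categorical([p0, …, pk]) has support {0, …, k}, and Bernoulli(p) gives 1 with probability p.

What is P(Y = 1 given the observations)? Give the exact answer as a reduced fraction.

P(Y = 1 | obs) = 27/47

Enumerate traces; 64 have nonzero weight after conditioning:
  (W=1, X=1, Y=1, Z=0, V=1, U=0) weight 1/240
  (W=1, X=1, Y=1, Z=0, V=1, U=1) weight 1/160
  (W=1, X=1, Y=1, Z=0, V=1, U=2) weight 1/480
  (W=1, X=1, Y=1, Z=0, V=1, U=3) weight 1/120
  (W=1, X=1, Y=2, Z=1, V=1, U=0) weight 1/360
  (W=1, X=1, Y=2, Z=1, V=1, U=1) weight 1/240
  (W=1, X=1, Y=2, Z=1, V=1, U=2) weight 1/720
  (W=1, X=1, Y=2, Z=1, V=1, U=3) weight 1/180
  … 56 more
Group by Y:
  weight(Y=1) = 9/56
  weight(Y=2) = 5/42
Total weight = 9/56 + 5/42 = 47/168
P(Y=1 | obs) = 9/56 / 47/168 = 27/47
P(Y=2 | obs) = 5/42 / 47/168 = 20/47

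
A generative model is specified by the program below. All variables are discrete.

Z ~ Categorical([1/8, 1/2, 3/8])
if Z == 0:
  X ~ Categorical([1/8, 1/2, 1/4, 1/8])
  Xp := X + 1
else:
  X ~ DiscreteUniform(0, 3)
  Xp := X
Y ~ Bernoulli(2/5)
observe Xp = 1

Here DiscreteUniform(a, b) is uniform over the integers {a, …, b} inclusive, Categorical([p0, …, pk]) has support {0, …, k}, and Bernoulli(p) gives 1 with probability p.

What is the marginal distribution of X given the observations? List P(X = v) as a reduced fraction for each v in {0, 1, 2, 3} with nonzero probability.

Enumerate traces; 6 have nonzero weight after conditioning:
  (Z=0, X=0, Y=0) weight 3/320
  (Z=0, X=0, Y=1) weight 1/160
  (Z=1, X=1, Y=0) weight 3/40
  (Z=1, X=1, Y=1) weight 1/20
  (Z=2, X=1, Y=0) weight 9/160
  (Z=2, X=1, Y=1) weight 3/80
Group by X:
  weight(X=0) = 1/64
  weight(X=1) = 7/32
Total weight = 1/64 + 7/32 = 15/64
P(X=0 | obs) = 1/64 / 15/64 = 1/15
P(X=1 | obs) = 7/32 / 15/64 = 14/15

P(X=0) = 1/15, P(X=1) = 14/15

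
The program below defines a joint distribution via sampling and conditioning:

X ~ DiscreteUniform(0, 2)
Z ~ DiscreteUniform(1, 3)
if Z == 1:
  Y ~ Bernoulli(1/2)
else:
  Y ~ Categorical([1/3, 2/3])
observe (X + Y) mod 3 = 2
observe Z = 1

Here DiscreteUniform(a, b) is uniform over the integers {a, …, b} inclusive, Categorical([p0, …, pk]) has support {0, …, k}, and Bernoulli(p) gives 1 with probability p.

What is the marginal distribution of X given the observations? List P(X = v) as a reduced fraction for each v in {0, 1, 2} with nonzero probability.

Enumerate traces; 2 have nonzero weight after conditioning:
  (X=1, Z=1, Y=1) weight 1/18
  (X=2, Z=1, Y=0) weight 1/18
Group by X:
  weight(X=1) = 1/18
  weight(X=2) = 1/18
Total weight = 1/18 + 1/18 = 1/9
P(X=1 | obs) = 1/18 / 1/9 = 1/2
P(X=2 | obs) = 1/18 / 1/9 = 1/2

P(X=1) = 1/2, P(X=2) = 1/2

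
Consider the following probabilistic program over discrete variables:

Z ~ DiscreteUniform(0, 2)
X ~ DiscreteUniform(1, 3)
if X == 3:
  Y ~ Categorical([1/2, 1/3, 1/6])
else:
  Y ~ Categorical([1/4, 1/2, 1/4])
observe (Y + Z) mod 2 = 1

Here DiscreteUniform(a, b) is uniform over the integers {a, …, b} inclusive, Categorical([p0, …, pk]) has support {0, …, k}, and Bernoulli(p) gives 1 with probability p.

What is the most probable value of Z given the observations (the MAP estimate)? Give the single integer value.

Enumerate traces; 12 have nonzero weight after conditioning:
  (Z=0, X=1, Y=1) weight 1/18
  (Z=0, X=2, Y=1) weight 1/18
  (Z=0, X=3, Y=1) weight 1/27
  (Z=1, X=1, Y=0) weight 1/36
  (Z=1, X=1, Y=2) weight 1/36
  (Z=1, X=2, Y=0) weight 1/36
  (Z=1, X=2, Y=2) weight 1/36
  (Z=1, X=3, Y=0) weight 1/18
  (Z=2, X=1, Y=1) weight 1/18
  … 3 more
Group by Z:
  weight(Z=0) = 4/27
  weight(Z=1) = 5/27
  weight(Z=2) = 4/27
Total weight = 4/27 + 5/27 + 4/27 = 13/27
P(Z=0 | obs) = 4/27 / 13/27 = 4/13
P(Z=1 | obs) = 5/27 / 13/27 = 5/13
P(Z=2 | obs) = 4/27 / 13/27 = 4/13
argmax = 1

argmax_v P(Z = v | obs) = 1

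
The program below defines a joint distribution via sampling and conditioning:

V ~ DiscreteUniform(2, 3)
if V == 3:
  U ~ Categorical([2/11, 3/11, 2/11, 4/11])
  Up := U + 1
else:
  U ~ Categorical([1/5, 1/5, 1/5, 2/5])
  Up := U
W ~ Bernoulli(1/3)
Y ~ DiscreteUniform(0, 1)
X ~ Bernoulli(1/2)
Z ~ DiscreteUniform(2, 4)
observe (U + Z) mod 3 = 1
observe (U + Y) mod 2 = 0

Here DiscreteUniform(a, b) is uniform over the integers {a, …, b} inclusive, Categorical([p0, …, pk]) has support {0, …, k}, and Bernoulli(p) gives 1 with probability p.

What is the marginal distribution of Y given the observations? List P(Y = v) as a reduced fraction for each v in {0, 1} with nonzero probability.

Enumerate traces; 32 have nonzero weight after conditioning:
  (V=2, U=0, W=0, Y=0, X=0, Z=4) weight 1/180
  (V=2, U=0, W=0, Y=0, X=1, Z=4) weight 1/180
  (V=2, U=0, W=1, Y=0, X=0, Z=4) weight 1/360
  (V=2, U=0, W=1, Y=0, X=1, Z=4) weight 1/360
  (V=2, U=1, W=0, Y=1, X=0, Z=3) weight 1/180
  (V=2, U=1, W=0, Y=1, X=1, Z=3) weight 1/180
  (V=2, U=1, W=1, Y=1, X=0, Z=3) weight 1/360
  (V=2, U=1, W=1, Y=1, X=1, Z=3) weight 1/360
  … 24 more
Group by Y:
  weight(Y=0) = 7/110
  weight(Y=1) = 17/165
Total weight = 7/110 + 17/165 = 1/6
P(Y=0 | obs) = 7/110 / 1/6 = 21/55
P(Y=1 | obs) = 17/165 / 1/6 = 34/55

P(Y=0) = 21/55, P(Y=1) = 34/55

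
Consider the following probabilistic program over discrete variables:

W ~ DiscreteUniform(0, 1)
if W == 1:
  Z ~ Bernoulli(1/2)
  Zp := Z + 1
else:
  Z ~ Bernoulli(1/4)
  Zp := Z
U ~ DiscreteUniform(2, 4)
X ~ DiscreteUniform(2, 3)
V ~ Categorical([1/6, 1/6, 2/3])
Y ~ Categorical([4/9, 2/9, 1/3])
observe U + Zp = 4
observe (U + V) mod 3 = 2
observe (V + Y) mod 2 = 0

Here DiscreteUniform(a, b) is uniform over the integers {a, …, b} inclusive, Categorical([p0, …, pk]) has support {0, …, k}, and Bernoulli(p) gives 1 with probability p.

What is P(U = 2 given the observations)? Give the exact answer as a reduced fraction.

P(U = 2 | obs) = 7/52

Enumerate traces; 14 have nonzero weight after conditioning:
  (W=0, Z=0, U=4, X=2, V=1, Y=1) weight 1/432
  (W=0, Z=0, U=4, X=3, V=1, Y=1) weight 1/432
  (W=0, Z=1, U=3, X=2, V=2, Y=0) weight 1/162
  (W=0, Z=1, U=3, X=2, V=2, Y=2) weight 1/216
  (W=0, Z=1, U=3, X=3, V=2, Y=0) weight 1/162
  (W=0, Z=1, U=3, X=3, V=2, Y=2) weight 1/216
  (W=1, Z=0, U=3, X=2, V=2, Y=0) weight 1/81
  (W=1, Z=0, U=3, X=2, V=2, Y=2) weight 1/108
  (W=1, Z=1, U=2, X=2, V=0, Y=0) weight 1/324
  … 5 more
Group by U:
  weight(U=2) = 7/648
  weight(U=3) = 7/108
  weight(U=4) = 1/216
Total weight = 7/648 + 7/108 + 1/216 = 13/162
P(U=2 | obs) = 7/648 / 13/162 = 7/52
P(U=3 | obs) = 7/108 / 13/162 = 21/26
P(U=4 | obs) = 1/216 / 13/162 = 3/52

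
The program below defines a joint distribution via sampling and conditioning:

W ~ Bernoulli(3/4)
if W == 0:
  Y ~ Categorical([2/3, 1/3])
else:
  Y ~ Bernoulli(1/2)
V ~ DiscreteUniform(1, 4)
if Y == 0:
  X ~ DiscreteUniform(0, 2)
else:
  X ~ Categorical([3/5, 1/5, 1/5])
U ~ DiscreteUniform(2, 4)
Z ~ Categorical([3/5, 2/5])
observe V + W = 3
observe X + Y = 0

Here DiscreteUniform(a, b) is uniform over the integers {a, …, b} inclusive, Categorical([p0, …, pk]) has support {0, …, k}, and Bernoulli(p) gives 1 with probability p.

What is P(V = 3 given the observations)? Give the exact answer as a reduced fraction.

Enumerate traces; 12 have nonzero weight after conditioning:
  (W=0, Y=0, V=3, X=0, U=2, Z=0) weight 1/360
  (W=0, Y=0, V=3, X=0, U=2, Z=1) weight 1/540
  (W=0, Y=0, V=3, X=0, U=3, Z=0) weight 1/360
  (W=0, Y=0, V=3, X=0, U=3, Z=1) weight 1/540
  (W=0, Y=0, V=3, X=0, U=4, Z=0) weight 1/360
  (W=0, Y=0, V=3, X=0, U=4, Z=1) weight 1/540
  (W=1, Y=0, V=2, X=0, U=2, Z=0) weight 1/160
  (W=1, Y=0, V=2, X=0, U=2, Z=1) weight 1/240
  … 4 more
Group by V:
  weight(V=2) = 1/32
  weight(V=3) = 1/72
Total weight = 1/32 + 1/72 = 13/288
P(V=2 | obs) = 1/32 / 13/288 = 9/13
P(V=3 | obs) = 1/72 / 13/288 = 4/13

P(V = 3 | obs) = 4/13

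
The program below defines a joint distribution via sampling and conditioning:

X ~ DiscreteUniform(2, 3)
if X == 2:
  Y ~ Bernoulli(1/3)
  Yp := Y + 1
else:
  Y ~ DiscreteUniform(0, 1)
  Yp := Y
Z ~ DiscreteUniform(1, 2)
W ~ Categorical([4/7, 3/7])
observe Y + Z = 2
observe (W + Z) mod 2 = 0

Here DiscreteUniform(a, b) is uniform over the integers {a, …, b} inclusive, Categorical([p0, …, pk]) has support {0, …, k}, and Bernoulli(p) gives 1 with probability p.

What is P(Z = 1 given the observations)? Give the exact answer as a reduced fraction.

Enumerate traces; 4 have nonzero weight after conditioning:
  (X=2, Y=0, Z=2, W=0) weight 2/21
  (X=2, Y=1, Z=1, W=1) weight 1/28
  (X=3, Y=0, Z=2, W=0) weight 1/14
  (X=3, Y=1, Z=1, W=1) weight 3/56
Group by Z:
  weight(Z=1) = 5/56
  weight(Z=2) = 1/6
Total weight = 5/56 + 1/6 = 43/168
P(Z=1 | obs) = 5/56 / 43/168 = 15/43
P(Z=2 | obs) = 1/6 / 43/168 = 28/43

P(Z = 1 | obs) = 15/43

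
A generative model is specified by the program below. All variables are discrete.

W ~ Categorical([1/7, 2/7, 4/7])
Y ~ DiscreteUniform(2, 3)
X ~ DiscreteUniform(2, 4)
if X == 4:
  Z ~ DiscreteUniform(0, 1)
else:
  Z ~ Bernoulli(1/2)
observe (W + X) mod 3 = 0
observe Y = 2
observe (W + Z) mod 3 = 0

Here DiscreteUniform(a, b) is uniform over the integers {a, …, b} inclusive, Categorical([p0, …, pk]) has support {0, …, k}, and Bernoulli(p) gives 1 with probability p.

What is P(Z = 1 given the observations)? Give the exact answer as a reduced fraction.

P(Z = 1 | obs) = 4/5

Enumerate traces; 2 have nonzero weight after conditioning:
  (W=0, Y=2, X=3, Z=0) weight 1/84
  (W=2, Y=2, X=4, Z=1) weight 1/21
Group by Z:
  weight(Z=0) = 1/84
  weight(Z=1) = 1/21
Total weight = 1/84 + 1/21 = 5/84
P(Z=0 | obs) = 1/84 / 5/84 = 1/5
P(Z=1 | obs) = 1/21 / 5/84 = 4/5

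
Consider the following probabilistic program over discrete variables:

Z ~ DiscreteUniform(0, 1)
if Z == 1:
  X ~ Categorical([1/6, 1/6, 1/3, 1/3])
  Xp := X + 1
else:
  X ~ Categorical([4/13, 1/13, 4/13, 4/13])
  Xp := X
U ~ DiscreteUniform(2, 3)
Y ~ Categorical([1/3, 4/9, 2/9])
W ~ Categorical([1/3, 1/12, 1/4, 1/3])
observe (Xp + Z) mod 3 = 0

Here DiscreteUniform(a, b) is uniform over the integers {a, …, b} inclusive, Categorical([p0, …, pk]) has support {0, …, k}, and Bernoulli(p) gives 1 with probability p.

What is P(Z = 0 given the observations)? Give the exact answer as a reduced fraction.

P(Z = 0 | obs) = 48/61

Enumerate traces; 72 have nonzero weight after conditioning:
  (Z=0, X=0, U=2, Y=0, W=0) weight 1/117
  (Z=0, X=0, U=2, Y=0, W=1) weight 1/468
  (Z=0, X=0, U=2, Y=0, W=2) weight 1/156
  (Z=0, X=0, U=2, Y=0, W=3) weight 1/117
  (Z=0, X=0, U=2, Y=1, W=0) weight 4/351
  (Z=0, X=0, U=2, Y=1, W=1) weight 1/351
  (Z=0, X=0, U=2, Y=1, W=2) weight 1/117
  (Z=0, X=0, U=2, Y=1, W=3) weight 4/351
  (Z=1, X=1, U=2, Y=0, W=0) weight 1/216
  … 63 more
Group by Z:
  weight(Z=0) = 4/13
  weight(Z=1) = 1/12
Total weight = 4/13 + 1/12 = 61/156
P(Z=0 | obs) = 4/13 / 61/156 = 48/61
P(Z=1 | obs) = 1/12 / 61/156 = 13/61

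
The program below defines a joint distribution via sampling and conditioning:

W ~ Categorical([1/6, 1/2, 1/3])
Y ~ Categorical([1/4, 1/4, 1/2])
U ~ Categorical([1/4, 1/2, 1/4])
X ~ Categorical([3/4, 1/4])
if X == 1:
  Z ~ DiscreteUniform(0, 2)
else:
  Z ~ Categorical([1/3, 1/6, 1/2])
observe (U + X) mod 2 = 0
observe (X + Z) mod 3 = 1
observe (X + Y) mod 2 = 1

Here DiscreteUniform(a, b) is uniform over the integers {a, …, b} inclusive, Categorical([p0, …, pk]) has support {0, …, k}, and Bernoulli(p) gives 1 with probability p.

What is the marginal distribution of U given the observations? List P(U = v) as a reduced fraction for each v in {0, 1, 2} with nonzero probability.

P(U=0) = 1/6, P(U=1) = 2/3, P(U=2) = 1/6

Enumerate traces; 12 have nonzero weight after conditioning:
  (W=0, Y=0, U=1, X=1, Z=0) weight 1/576
  (W=0, Y=1, U=0, X=0, Z=1) weight 1/768
  (W=0, Y=1, U=2, X=0, Z=1) weight 1/768
  (W=0, Y=2, U=1, X=1, Z=0) weight 1/288
  (W=1, Y=0, U=1, X=1, Z=0) weight 1/192
  (W=1, Y=1, U=0, X=0, Z=1) weight 1/256
  (W=1, Y=1, U=2, X=0, Z=1) weight 1/256
  (W=1, Y=2, U=1, X=1, Z=0) weight 1/96
  … 4 more
Group by U:
  weight(U=0) = 1/128
  weight(U=1) = 1/32
  weight(U=2) = 1/128
Total weight = 1/128 + 1/32 + 1/128 = 3/64
P(U=0 | obs) = 1/128 / 3/64 = 1/6
P(U=1 | obs) = 1/32 / 3/64 = 2/3
P(U=2 | obs) = 1/128 / 3/64 = 1/6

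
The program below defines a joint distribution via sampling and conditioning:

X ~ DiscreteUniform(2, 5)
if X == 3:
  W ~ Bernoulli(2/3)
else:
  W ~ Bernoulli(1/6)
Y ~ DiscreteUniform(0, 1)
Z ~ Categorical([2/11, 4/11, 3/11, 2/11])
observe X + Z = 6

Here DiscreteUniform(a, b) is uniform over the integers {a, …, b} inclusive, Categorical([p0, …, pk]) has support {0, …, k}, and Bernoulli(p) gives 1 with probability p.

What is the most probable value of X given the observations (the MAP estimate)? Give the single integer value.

Enumerate traces; 12 have nonzero weight after conditioning:
  (X=3, W=0, Y=0, Z=3) weight 1/132
  (X=3, W=0, Y=1, Z=3) weight 1/132
  (X=3, W=1, Y=0, Z=3) weight 1/66
  (X=3, W=1, Y=1, Z=3) weight 1/66
  (X=4, W=0, Y=0, Z=2) weight 5/176
  (X=4, W=0, Y=1, Z=2) weight 5/176
  (X=4, W=1, Y=0, Z=2) weight 1/176
  (X=4, W=1, Y=1, Z=2) weight 1/176
  (X=5, W=0, Y=0, Z=1) weight 5/132
  … 3 more
Group by X:
  weight(X=3) = 1/22
  weight(X=4) = 3/44
  weight(X=5) = 1/11
Total weight = 1/22 + 3/44 + 1/11 = 9/44
P(X=3 | obs) = 1/22 / 9/44 = 2/9
P(X=4 | obs) = 3/44 / 9/44 = 1/3
P(X=5 | obs) = 1/11 / 9/44 = 4/9
argmax = 5

argmax_v P(X = v | obs) = 5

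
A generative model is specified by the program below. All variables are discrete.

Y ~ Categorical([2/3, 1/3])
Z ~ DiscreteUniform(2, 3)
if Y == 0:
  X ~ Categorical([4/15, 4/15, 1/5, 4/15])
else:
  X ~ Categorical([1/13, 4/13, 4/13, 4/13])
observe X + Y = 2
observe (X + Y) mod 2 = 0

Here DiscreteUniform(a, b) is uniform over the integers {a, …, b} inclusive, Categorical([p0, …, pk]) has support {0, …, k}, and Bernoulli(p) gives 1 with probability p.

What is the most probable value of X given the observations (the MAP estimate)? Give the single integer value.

Enumerate traces; 4 have nonzero weight after conditioning:
  (Y=0, Z=2, X=2) weight 1/15
  (Y=0, Z=3, X=2) weight 1/15
  (Y=1, Z=2, X=1) weight 2/39
  (Y=1, Z=3, X=1) weight 2/39
Group by X:
  weight(X=1) = 4/39
  weight(X=2) = 2/15
Total weight = 4/39 + 2/15 = 46/195
P(X=1 | obs) = 4/39 / 46/195 = 10/23
P(X=2 | obs) = 2/15 / 46/195 = 13/23
argmax = 2

argmax_v P(X = v | obs) = 2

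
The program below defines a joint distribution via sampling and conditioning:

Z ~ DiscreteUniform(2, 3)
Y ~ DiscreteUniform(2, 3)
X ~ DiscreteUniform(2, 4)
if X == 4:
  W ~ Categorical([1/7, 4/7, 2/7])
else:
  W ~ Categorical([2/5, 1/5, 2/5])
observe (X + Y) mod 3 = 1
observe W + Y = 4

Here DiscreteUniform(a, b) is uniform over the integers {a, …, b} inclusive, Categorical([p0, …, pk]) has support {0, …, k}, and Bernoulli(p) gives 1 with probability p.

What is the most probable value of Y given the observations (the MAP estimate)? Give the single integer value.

Enumerate traces; 4 have nonzero weight after conditioning:
  (Z=2, Y=2, X=2, W=2) weight 1/30
  (Z=2, Y=3, X=4, W=1) weight 1/21
  (Z=3, Y=2, X=2, W=2) weight 1/30
  (Z=3, Y=3, X=4, W=1) weight 1/21
Group by Y:
  weight(Y=2) = 1/15
  weight(Y=3) = 2/21
Total weight = 1/15 + 2/21 = 17/105
P(Y=2 | obs) = 1/15 / 17/105 = 7/17
P(Y=3 | obs) = 2/21 / 17/105 = 10/17
argmax = 3

argmax_v P(Y = v | obs) = 3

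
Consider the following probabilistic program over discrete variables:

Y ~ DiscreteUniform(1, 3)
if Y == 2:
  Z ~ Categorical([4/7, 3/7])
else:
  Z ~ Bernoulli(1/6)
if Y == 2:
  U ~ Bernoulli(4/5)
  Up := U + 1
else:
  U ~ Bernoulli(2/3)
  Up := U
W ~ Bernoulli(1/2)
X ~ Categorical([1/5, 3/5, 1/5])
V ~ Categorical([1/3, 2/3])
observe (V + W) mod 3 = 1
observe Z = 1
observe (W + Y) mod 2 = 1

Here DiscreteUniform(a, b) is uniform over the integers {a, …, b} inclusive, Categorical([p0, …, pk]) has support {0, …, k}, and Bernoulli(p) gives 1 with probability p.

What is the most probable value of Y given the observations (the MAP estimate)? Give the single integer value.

argmax_v P(Y = v | obs) = 2

Enumerate traces; 18 have nonzero weight after conditioning:
  (Y=1, Z=1, U=0, W=0, X=0, V=1) weight 1/810
  (Y=1, Z=1, U=0, W=0, X=1, V=1) weight 1/270
  (Y=1, Z=1, U=0, W=0, X=2, V=1) weight 1/810
  (Y=1, Z=1, U=1, W=0, X=0, V=1) weight 1/405
  (Y=1, Z=1, U=1, W=0, X=1, V=1) weight 1/135
  (Y=1, Z=1, U=1, W=0, X=2, V=1) weight 1/405
  (Y=2, Z=1, U=0, W=1, X=0, V=0) weight 1/1050
  (Y=2, Z=1, U=0, W=1, X=1, V=0) weight 1/350
  (Y=3, Z=1, U=0, W=0, X=0, V=1) weight 1/810
  … 9 more
Group by Y:
  weight(Y=1) = 1/54
  weight(Y=2) = 1/42
  weight(Y=3) = 1/54
Total weight = 1/54 + 1/42 + 1/54 = 23/378
P(Y=1 | obs) = 1/54 / 23/378 = 7/23
P(Y=2 | obs) = 1/42 / 23/378 = 9/23
P(Y=3 | obs) = 1/54 / 23/378 = 7/23
argmax = 2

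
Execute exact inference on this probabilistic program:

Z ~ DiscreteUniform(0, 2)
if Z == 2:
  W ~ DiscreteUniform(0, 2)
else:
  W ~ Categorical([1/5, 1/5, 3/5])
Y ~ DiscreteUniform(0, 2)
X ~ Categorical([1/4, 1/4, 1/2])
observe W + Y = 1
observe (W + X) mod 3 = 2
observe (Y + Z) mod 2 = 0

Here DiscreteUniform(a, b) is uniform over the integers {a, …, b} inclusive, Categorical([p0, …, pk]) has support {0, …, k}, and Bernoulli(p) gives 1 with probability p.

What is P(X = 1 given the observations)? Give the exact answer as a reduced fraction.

P(X = 1 | obs) = 4/7

Enumerate traces; 3 have nonzero weight after conditioning:
  (Z=0, W=1, Y=0, X=1) weight 1/180
  (Z=1, W=0, Y=1, X=2) weight 1/90
  (Z=2, W=1, Y=0, X=1) weight 1/108
Group by X:
  weight(X=1) = 2/135
  weight(X=2) = 1/90
Total weight = 2/135 + 1/90 = 7/270
P(X=1 | obs) = 2/135 / 7/270 = 4/7
P(X=2 | obs) = 1/90 / 7/270 = 3/7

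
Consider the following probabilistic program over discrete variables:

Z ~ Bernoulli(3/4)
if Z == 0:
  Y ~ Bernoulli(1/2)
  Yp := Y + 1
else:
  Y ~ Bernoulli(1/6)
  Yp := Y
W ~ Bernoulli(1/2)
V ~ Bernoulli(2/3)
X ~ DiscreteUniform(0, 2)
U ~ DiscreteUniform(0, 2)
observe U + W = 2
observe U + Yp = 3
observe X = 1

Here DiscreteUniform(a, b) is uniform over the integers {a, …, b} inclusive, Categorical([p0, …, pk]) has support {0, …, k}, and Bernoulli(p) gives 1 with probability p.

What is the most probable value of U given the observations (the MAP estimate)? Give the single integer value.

argmax_v P(U = v | obs) = 2

Enumerate traces; 6 have nonzero weight after conditioning:
  (Z=0, Y=0, W=0, V=0, X=1, U=2) weight 1/432
  (Z=0, Y=0, W=0, V=1, X=1, U=2) weight 1/216
  (Z=0, Y=1, W=1, V=0, X=1, U=1) weight 1/432
  (Z=0, Y=1, W=1, V=1, X=1, U=1) weight 1/216
  (Z=1, Y=1, W=0, V=0, X=1, U=2) weight 1/432
  (Z=1, Y=1, W=0, V=1, X=1, U=2) weight 1/216
Group by U:
  weight(U=1) = 1/144
  weight(U=2) = 1/72
Total weight = 1/144 + 1/72 = 1/48
P(U=1 | obs) = 1/144 / 1/48 = 1/3
P(U=2 | obs) = 1/72 / 1/48 = 2/3
argmax = 2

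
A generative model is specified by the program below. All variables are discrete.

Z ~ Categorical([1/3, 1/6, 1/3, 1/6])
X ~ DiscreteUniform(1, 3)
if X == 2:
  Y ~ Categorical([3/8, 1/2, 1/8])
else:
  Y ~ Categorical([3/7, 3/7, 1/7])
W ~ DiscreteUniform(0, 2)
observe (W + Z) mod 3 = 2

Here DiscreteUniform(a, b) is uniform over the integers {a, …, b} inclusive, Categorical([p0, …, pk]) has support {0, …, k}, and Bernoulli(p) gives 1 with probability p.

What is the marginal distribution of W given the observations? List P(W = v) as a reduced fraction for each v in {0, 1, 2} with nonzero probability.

P(W=0) = 1/3, P(W=1) = 1/6, P(W=2) = 1/2

Enumerate traces; 36 have nonzero weight after conditioning:
  (Z=0, X=1, Y=0, W=2) weight 1/63
  (Z=0, X=1, Y=1, W=2) weight 1/63
  (Z=0, X=1, Y=2, W=2) weight 1/189
  (Z=0, X=2, Y=0, W=2) weight 1/72
  (Z=0, X=2, Y=1, W=2) weight 1/54
  (Z=0, X=2, Y=2, W=2) weight 1/216
  (Z=0, X=3, Y=0, W=2) weight 1/63
  (Z=0, X=3, Y=1, W=2) weight 1/63
  (Z=1, X=1, Y=0, W=1) weight 1/126
  (Z=2, X=1, Y=0, W=0) weight 1/63
  … 26 more
Group by W:
  weight(W=0) = 1/9
  weight(W=1) = 1/18
  weight(W=2) = 1/6
Total weight = 1/9 + 1/18 + 1/6 = 1/3
P(W=0 | obs) = 1/9 / 1/3 = 1/3
P(W=1 | obs) = 1/18 / 1/3 = 1/6
P(W=2 | obs) = 1/6 / 1/3 = 1/2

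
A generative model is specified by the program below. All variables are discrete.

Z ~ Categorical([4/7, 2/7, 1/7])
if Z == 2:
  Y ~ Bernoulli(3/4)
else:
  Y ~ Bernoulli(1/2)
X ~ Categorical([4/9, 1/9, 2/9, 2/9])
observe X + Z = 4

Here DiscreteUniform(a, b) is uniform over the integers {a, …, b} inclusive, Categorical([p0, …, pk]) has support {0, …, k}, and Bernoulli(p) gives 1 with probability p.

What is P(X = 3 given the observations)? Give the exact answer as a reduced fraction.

Enumerate traces; 4 have nonzero weight after conditioning:
  (Z=1, Y=0, X=3) weight 2/63
  (Z=1, Y=1, X=3) weight 2/63
  (Z=2, Y=0, X=2) weight 1/126
  (Z=2, Y=1, X=2) weight 1/42
Group by X:
  weight(X=2) = 2/63
  weight(X=3) = 4/63
Total weight = 2/63 + 4/63 = 2/21
P(X=2 | obs) = 2/63 / 2/21 = 1/3
P(X=3 | obs) = 4/63 / 2/21 = 2/3

P(X = 3 | obs) = 2/3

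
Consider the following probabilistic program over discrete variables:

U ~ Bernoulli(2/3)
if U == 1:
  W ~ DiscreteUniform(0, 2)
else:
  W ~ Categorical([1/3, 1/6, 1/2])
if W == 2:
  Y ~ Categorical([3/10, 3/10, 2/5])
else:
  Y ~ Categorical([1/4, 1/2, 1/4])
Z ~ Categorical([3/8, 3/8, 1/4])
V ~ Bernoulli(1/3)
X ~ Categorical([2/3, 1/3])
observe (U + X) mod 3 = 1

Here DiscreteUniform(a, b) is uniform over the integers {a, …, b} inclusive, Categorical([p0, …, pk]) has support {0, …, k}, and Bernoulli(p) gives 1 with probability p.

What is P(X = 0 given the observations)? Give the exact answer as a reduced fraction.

Enumerate traces; 108 have nonzero weight after conditioning:
  (U=0, W=0, Y=0, Z=0, V=0, X=1) weight 1/432
  (U=0, W=0, Y=0, Z=0, V=1, X=1) weight 1/864
  (U=0, W=0, Y=0, Z=1, V=0, X=1) weight 1/432
  (U=0, W=0, Y=0, Z=1, V=1, X=1) weight 1/864
  (U=0, W=0, Y=0, Z=2, V=0, X=1) weight 1/648
  (U=0, W=0, Y=0, Z=2, V=1, X=1) weight 1/1296
  (U=0, W=0, Y=1, Z=0, V=0, X=1) weight 1/216
  (U=0, W=0, Y=1, Z=0, V=1, X=1) weight 1/432
  (U=1, W=0, Y=0, Z=0, V=0, X=0) weight 1/108
  … 99 more
Group by X:
  weight(X=0) = 4/9
  weight(X=1) = 1/9
Total weight = 4/9 + 1/9 = 5/9
P(X=0 | obs) = 4/9 / 5/9 = 4/5
P(X=1 | obs) = 1/9 / 5/9 = 1/5

P(X = 0 | obs) = 4/5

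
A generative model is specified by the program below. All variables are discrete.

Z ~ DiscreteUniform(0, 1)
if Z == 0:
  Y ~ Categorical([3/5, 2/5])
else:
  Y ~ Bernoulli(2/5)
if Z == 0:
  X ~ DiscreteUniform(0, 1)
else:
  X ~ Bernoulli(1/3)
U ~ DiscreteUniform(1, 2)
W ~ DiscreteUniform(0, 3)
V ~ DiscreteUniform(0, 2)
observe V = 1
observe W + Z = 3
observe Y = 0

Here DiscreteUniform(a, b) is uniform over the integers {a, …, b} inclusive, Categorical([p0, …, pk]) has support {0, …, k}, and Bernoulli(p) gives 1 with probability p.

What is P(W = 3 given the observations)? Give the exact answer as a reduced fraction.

Enumerate traces; 8 have nonzero weight after conditioning:
  (Z=0, Y=0, X=0, U=1, W=3, V=1) weight 1/160
  (Z=0, Y=0, X=0, U=2, W=3, V=1) weight 1/160
  (Z=0, Y=0, X=1, U=1, W=3, V=1) weight 1/160
  (Z=0, Y=0, X=1, U=2, W=3, V=1) weight 1/160
  (Z=1, Y=0, X=0, U=1, W=2, V=1) weight 1/120
  (Z=1, Y=0, X=0, U=2, W=2, V=1) weight 1/120
  (Z=1, Y=0, X=1, U=1, W=2, V=1) weight 1/240
  (Z=1, Y=0, X=1, U=2, W=2, V=1) weight 1/240
Group by W:
  weight(W=2) = 1/40
  weight(W=3) = 1/40
Total weight = 1/40 + 1/40 = 1/20
P(W=2 | obs) = 1/40 / 1/20 = 1/2
P(W=3 | obs) = 1/40 / 1/20 = 1/2

P(W = 3 | obs) = 1/2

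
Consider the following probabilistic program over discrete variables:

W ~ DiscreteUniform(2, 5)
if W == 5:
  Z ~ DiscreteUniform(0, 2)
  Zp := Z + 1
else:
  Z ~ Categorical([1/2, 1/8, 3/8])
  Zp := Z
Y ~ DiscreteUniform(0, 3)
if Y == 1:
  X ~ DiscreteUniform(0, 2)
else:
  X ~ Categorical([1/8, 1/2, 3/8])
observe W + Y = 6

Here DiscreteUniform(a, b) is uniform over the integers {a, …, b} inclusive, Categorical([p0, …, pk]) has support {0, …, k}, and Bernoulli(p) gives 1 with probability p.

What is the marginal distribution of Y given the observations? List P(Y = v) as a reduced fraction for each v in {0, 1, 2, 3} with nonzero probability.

P(Y=1) = 1/3, P(Y=2) = 1/3, P(Y=3) = 1/3

Enumerate traces; 27 have nonzero weight after conditioning:
  (W=3, Z=0, Y=3, X=0) weight 1/256
  (W=3, Z=0, Y=3, X=1) weight 1/64
  (W=3, Z=0, Y=3, X=2) weight 3/256
  (W=3, Z=1, Y=3, X=0) weight 1/1024
  (W=3, Z=1, Y=3, X=1) weight 1/256
  (W=3, Z=1, Y=3, X=2) weight 3/1024
  (W=3, Z=2, Y=3, X=0) weight 3/1024
  (W=3, Z=2, Y=3, X=1) weight 3/256
  (W=4, Z=0, Y=2, X=0) weight 1/256
  (W=5, Z=0, Y=1, X=0) weight 1/144
  … 17 more
Group by Y:
  weight(Y=1) = 1/16
  weight(Y=2) = 1/16
  weight(Y=3) = 1/16
Total weight = 1/16 + 1/16 + 1/16 = 3/16
P(Y=1 | obs) = 1/16 / 3/16 = 1/3
P(Y=2 | obs) = 1/16 / 3/16 = 1/3
P(Y=3 | obs) = 1/16 / 3/16 = 1/3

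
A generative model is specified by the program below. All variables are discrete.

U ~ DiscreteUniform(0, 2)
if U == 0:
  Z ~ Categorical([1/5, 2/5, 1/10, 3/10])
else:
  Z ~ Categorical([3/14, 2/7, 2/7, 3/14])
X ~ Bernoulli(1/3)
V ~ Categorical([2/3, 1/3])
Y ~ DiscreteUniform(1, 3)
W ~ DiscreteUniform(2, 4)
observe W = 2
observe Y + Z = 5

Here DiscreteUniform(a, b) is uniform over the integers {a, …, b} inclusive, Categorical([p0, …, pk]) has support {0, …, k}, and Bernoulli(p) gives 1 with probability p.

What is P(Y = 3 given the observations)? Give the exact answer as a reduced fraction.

Enumerate traces; 24 have nonzero weight after conditioning:
  (U=0, Z=2, X=0, V=0, Y=3, W=2) weight 2/1215
  (U=0, Z=2, X=0, V=1, Y=3, W=2) weight 1/1215
  (U=0, Z=2, X=1, V=0, Y=3, W=2) weight 1/1215
  (U=0, Z=2, X=1, V=1, Y=3, W=2) weight 1/2430
  (U=0, Z=3, X=0, V=0, Y=2, W=2) weight 2/405
  (U=0, Z=3, X=0, V=1, Y=2, W=2) weight 1/405
  (U=0, Z=3, X=1, V=0, Y=2, W=2) weight 1/405
  (U=0, Z=3, X=1, V=1, Y=2, W=2) weight 1/810
  … 16 more
Group by Y:
  weight(Y=2) = 17/630
  weight(Y=3) = 47/1890
Total weight = 17/630 + 47/1890 = 7/135
P(Y=2 | obs) = 17/630 / 7/135 = 51/98
P(Y=3 | obs) = 47/1890 / 7/135 = 47/98

P(Y = 3 | obs) = 47/98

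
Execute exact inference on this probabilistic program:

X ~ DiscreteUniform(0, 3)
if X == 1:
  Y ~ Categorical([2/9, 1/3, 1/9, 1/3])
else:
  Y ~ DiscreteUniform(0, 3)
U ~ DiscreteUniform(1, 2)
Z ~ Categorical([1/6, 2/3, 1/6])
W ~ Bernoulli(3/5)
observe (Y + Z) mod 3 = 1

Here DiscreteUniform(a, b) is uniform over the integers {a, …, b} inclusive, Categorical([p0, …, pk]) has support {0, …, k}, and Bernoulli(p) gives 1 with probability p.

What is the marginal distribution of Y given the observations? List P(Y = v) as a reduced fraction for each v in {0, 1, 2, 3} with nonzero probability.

Enumerate traces; 64 have nonzero weight after conditioning:
  (X=0, Y=0, U=1, Z=1, W=0) weight 1/120
  (X=0, Y=0, U=1, Z=1, W=1) weight 1/80
  (X=0, Y=0, U=2, Z=1, W=0) weight 1/120
  (X=0, Y=0, U=2, Z=1, W=1) weight 1/80
  (X=0, Y=1, U=1, Z=0, W=0) weight 1/480
  (X=0, Y=1, U=1, Z=0, W=1) weight 1/320
  (X=0, Y=1, U=2, Z=0, W=0) weight 1/480
  (X=0, Y=1, U=2, Z=0, W=1) weight 1/320
  (X=0, Y=2, U=1, Z=2, W=0) weight 1/480
  (X=0, Y=3, U=1, Z=1, W=0) weight 1/120
  … 54 more
Group by Y:
  weight(Y=0) = 35/216
  weight(Y=1) = 13/288
  weight(Y=2) = 31/864
  weight(Y=3) = 13/72
Total weight = 35/216 + 13/288 + 31/864 + 13/72 = 61/144
P(Y=0 | obs) = 35/216 / 61/144 = 70/183
P(Y=1 | obs) = 13/288 / 61/144 = 13/122
P(Y=2 | obs) = 31/864 / 61/144 = 31/366
P(Y=3 | obs) = 13/72 / 61/144 = 26/61

P(Y=0) = 70/183, P(Y=1) = 13/122, P(Y=2) = 31/366, P(Y=3) = 26/61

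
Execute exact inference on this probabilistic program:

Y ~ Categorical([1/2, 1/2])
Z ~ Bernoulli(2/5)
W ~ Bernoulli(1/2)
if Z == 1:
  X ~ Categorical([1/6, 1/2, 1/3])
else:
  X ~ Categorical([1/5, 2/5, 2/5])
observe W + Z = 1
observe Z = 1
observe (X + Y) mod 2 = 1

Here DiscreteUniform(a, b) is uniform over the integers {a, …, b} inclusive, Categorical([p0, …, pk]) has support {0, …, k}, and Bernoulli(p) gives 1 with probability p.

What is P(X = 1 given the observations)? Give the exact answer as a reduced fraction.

Enumerate traces; 3 have nonzero weight after conditioning:
  (Y=0, Z=1, W=0, X=1) weight 1/20
  (Y=1, Z=1, W=0, X=0) weight 1/60
  (Y=1, Z=1, W=0, X=2) weight 1/30
Group by X:
  weight(X=0) = 1/60
  weight(X=1) = 1/20
  weight(X=2) = 1/30
Total weight = 1/60 + 1/20 + 1/30 = 1/10
P(X=0 | obs) = 1/60 / 1/10 = 1/6
P(X=1 | obs) = 1/20 / 1/10 = 1/2
P(X=2 | obs) = 1/30 / 1/10 = 1/3

P(X = 1 | obs) = 1/2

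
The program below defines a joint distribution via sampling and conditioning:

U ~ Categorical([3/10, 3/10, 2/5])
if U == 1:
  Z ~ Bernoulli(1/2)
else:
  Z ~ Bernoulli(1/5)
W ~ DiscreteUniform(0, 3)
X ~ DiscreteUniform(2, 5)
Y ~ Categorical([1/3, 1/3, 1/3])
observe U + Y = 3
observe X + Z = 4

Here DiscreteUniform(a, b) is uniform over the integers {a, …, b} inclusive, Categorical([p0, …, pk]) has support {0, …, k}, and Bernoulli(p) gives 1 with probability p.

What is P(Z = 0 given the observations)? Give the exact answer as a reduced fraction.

Enumerate traces; 16 have nonzero weight after conditioning:
  (U=1, Z=0, W=0, X=4, Y=2) weight 1/320
  (U=1, Z=0, W=1, X=4, Y=2) weight 1/320
  (U=1, Z=0, W=2, X=4, Y=2) weight 1/320
  (U=1, Z=0, W=3, X=4, Y=2) weight 1/320
  (U=1, Z=1, W=0, X=3, Y=2) weight 1/320
  (U=1, Z=1, W=1, X=3, Y=2) weight 1/320
  (U=1, Z=1, W=2, X=3, Y=2) weight 1/320
  (U=1, Z=1, W=3, X=3, Y=2) weight 1/320
  … 8 more
Group by Z:
  weight(Z=0) = 47/1200
  weight(Z=1) = 23/1200
Total weight = 47/1200 + 23/1200 = 7/120
P(Z=0 | obs) = 47/1200 / 7/120 = 47/70
P(Z=1 | obs) = 23/1200 / 7/120 = 23/70

P(Z = 0 | obs) = 47/70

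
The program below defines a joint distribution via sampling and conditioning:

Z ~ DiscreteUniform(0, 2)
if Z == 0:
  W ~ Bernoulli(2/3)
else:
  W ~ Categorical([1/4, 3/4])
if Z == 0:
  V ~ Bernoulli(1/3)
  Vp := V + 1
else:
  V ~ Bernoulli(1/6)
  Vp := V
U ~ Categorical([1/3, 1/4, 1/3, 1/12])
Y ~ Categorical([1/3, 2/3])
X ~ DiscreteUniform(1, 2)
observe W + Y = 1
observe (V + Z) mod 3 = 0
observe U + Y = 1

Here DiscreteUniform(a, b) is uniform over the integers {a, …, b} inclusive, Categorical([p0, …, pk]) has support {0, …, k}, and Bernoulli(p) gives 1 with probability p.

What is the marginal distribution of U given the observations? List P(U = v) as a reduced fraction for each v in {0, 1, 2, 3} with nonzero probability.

Enumerate traces; 8 have nonzero weight after conditioning:
  (Z=0, W=0, V=0, U=0, Y=1, X=1) weight 2/243
  (Z=0, W=0, V=0, U=0, Y=1, X=2) weight 2/243
  (Z=0, W=1, V=0, U=1, Y=0, X=1) weight 1/162
  (Z=0, W=1, V=0, U=1, Y=0, X=2) weight 1/162
  (Z=2, W=0, V=1, U=0, Y=1, X=1) weight 1/648
  (Z=2, W=0, V=1, U=0, Y=1, X=2) weight 1/648
  (Z=2, W=1, V=1, U=1, Y=0, X=1) weight 1/576
  (Z=2, W=1, V=1, U=1, Y=0, X=2) weight 1/576
Group by U:
  weight(U=0) = 19/972
  weight(U=1) = 41/2592
Total weight = 19/972 + 41/2592 = 275/7776
P(U=0 | obs) = 19/972 / 275/7776 = 152/275
P(U=1 | obs) = 41/2592 / 275/7776 = 123/275

P(U=0) = 152/275, P(U=1) = 123/275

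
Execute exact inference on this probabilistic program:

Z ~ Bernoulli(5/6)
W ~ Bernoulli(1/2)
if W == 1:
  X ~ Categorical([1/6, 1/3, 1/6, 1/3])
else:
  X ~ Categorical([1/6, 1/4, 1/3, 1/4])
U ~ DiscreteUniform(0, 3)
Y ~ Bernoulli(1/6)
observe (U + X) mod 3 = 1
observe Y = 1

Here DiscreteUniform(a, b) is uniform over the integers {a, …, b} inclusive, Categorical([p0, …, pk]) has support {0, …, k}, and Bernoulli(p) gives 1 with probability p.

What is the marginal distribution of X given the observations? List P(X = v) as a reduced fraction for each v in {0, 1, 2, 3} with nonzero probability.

P(X=0) = 4/31, P(X=1) = 14/31, P(X=2) = 6/31, P(X=3) = 7/31

Enumerate traces; 20 have nonzero weight after conditioning:
  (Z=0, W=0, X=0, U=1, Y=1) weight 1/1728
  (Z=0, W=0, X=1, U=0, Y=1) weight 1/1152
  (Z=0, W=0, X=1, U=3, Y=1) weight 1/1152
  (Z=0, W=0, X=2, U=2, Y=1) weight 1/864
  (Z=0, W=0, X=3, U=1, Y=1) weight 1/1152
  (Z=0, W=1, X=0, U=1, Y=1) weight 1/1728
  (Z=0, W=1, X=1, U=0, Y=1) weight 1/864
  (Z=0, W=1, X=1, U=3, Y=1) weight 1/864
  … 12 more
Group by X:
  weight(X=0) = 1/144
  weight(X=1) = 7/288
  weight(X=2) = 1/96
  weight(X=3) = 7/576
Total weight = 1/144 + 7/288 + 1/96 + 7/576 = 31/576
P(X=0 | obs) = 1/144 / 31/576 = 4/31
P(X=1 | obs) = 7/288 / 31/576 = 14/31
P(X=2 | obs) = 1/96 / 31/576 = 6/31
P(X=3 | obs) = 7/576 / 31/576 = 7/31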